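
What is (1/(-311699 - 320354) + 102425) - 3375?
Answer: 62604849649/632053 ≈ 99050.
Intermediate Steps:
(1/(-311699 - 320354) + 102425) - 3375 = (1/(-632053) + 102425) - 3375 = (-1/632053 + 102425) - 3375 = 64738028524/632053 - 3375 = 62604849649/632053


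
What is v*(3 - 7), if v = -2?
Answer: 8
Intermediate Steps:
v*(3 - 7) = -2*(3 - 7) = -2*(-4) = 8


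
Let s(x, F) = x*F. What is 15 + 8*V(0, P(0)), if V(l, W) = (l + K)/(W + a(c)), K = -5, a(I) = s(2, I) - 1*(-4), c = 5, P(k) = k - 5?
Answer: 95/9 ≈ 10.556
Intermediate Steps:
P(k) = -5 + k
s(x, F) = F*x
a(I) = 4 + 2*I (a(I) = I*2 - 1*(-4) = 2*I + 4 = 4 + 2*I)
V(l, W) = (-5 + l)/(14 + W) (V(l, W) = (l - 5)/(W + (4 + 2*5)) = (-5 + l)/(W + (4 + 10)) = (-5 + l)/(W + 14) = (-5 + l)/(14 + W))
15 + 8*V(0, P(0)) = 15 + 8*((-5 + 0)/(14 + (-5 + 0))) = 15 + 8*(-5/(14 - 5)) = 15 + 8*(-5/9) = 15 - 40/9 = 95/9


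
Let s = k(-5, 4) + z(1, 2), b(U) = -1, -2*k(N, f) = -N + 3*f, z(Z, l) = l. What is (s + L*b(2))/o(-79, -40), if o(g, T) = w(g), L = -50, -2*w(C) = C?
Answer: 87/79 ≈ 1.1013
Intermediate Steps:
w(C) = -C/2
k(N, f) = N/2 - 3*f/2 (k(N, f) = -(-N + 3*f)/2 = N/2 - 3*f/2)
s = -13/2 (s = ((1/2)*(-5) - 3/2*4) + 2 = (-5/2 - 6) + 2 = -17/2 + 2 = -13/2 ≈ -6.5000)
o(g, T) = -g/2
(s + L*b(2))/o(-79, -40) = (-13/2 - 50*(-1))/((-1/2*(-79))) = (-13/2 + 50)/(79/2) = (87/2)*(2/79) = 87/79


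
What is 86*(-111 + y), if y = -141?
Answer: -21672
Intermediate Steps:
86*(-111 + y) = 86*(-111 - 141) = 86*(-252) = -21672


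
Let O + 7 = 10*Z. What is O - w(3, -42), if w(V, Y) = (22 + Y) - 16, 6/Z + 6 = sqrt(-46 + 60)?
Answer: 139/11 - 30*sqrt(14)/11 ≈ 2.4318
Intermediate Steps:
Z = 6/(-6 + sqrt(14)) (Z = 6/(-6 + sqrt(-46 + 60)) = 6/(-6 + sqrt(14)) ≈ -2.6568)
O = -257/11 - 30*sqrt(14)/11 (O = -7 + 10*(-18/11 - 3*sqrt(14)/11) = -7 + (-180/11 - 30*sqrt(14)/11) = -257/11 - 30*sqrt(14)/11 ≈ -33.568)
w(V, Y) = 6 + Y
O - w(3, -42) = (-257/11 - 30*sqrt(14)/11) - (6 - 42) = (-257/11 - 30*sqrt(14)/11) - 1*(-36) = (-257/11 - 30*sqrt(14)/11) + 36 = 139/11 - 30*sqrt(14)/11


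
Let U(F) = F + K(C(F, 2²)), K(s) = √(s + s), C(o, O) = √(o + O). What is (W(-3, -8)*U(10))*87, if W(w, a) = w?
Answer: -2610 - 261*2^(¾)*7^(¼) ≈ -3324.0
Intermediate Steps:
C(o, O) = √(O + o)
K(s) = √2*√s (K(s) = √(2*s) = √2*√s)
U(F) = F + √2*(4 + F)^(¼) (U(F) = F + √2*√(√(2² + F)) = F + √2*√(√(4 + F)) = F + √2*(4 + F)^(¼))
(W(-3, -8)*U(10))*87 = -3*(10 + √2*(4 + 10)^(¼))*87 = -3*(10 + √2*14^(¼))*87 = -3*(10 + 2^(¾)*7^(¼))*87 = (-30 - 3*2^(¾)*7^(¼))*87 = -2610 - 261*2^(¾)*7^(¼)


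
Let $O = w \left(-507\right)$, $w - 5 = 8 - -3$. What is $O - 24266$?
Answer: $-32378$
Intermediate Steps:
$w = 16$ ($w = 5 + \left(8 - -3\right) = 5 + \left(8 + 3\right) = 5 + 11 = 16$)
$O = -8112$ ($O = 16 \left(-507\right) = -8112$)
$O - 24266 = -8112 - 24266 = -32378$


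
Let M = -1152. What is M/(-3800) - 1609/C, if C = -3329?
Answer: 1243651/1581275 ≈ 0.78649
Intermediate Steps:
M/(-3800) - 1609/C = -1152/(-3800) - 1609/(-3329) = -1152*(-1/3800) - 1609*(-1/3329) = 144/475 + 1609/3329 = 1243651/1581275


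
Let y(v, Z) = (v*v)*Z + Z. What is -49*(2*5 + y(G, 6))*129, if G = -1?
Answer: -139062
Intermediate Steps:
y(v, Z) = Z + Z*v**2 (y(v, Z) = v**2*Z + Z = Z*v**2 + Z = Z + Z*v**2)
-49*(2*5 + y(G, 6))*129 = -49*(2*5 + 6*(1 + (-1)**2))*129 = -49*(10 + 6*(1 + 1))*129 = -49*(10 + 6*2)*129 = -49*(10 + 12)*129 = -49*22*129 = -1078*129 = -139062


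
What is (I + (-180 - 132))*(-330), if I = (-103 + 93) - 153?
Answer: 156750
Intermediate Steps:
I = -163 (I = -10 - 153 = -163)
(I + (-180 - 132))*(-330) = (-163 + (-180 - 132))*(-330) = (-163 - 312)*(-330) = -475*(-330) = 156750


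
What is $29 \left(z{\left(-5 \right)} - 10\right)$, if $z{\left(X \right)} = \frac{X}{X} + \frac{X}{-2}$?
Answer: $- \frac{377}{2} \approx -188.5$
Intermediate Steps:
$z{\left(X \right)} = 1 - \frac{X}{2}$ ($z{\left(X \right)} = 1 + X \left(- \frac{1}{2}\right) = 1 - \frac{X}{2}$)
$29 \left(z{\left(-5 \right)} - 10\right) = 29 \left(\left(1 - - \frac{5}{2}\right) - 10\right) = 29 \left(\left(1 + \frac{5}{2}\right) - 10\right) = 29 \left(\frac{7}{2} - 10\right) = 29 \left(- \frac{13}{2}\right) = - \frac{377}{2}$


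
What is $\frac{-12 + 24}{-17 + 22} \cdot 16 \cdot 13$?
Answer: $\frac{2496}{5} \approx 499.2$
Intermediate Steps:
$\frac{-12 + 24}{-17 + 22} \cdot 16 \cdot 13 = \frac{12}{5} \cdot 16 \cdot 13 = \frac{192}{5} \cdot 13 = \frac{2496}{5}$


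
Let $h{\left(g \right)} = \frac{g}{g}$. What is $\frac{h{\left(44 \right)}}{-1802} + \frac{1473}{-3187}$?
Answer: $- \frac{2657533}{5742974} \approx -0.46275$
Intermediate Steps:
$h{\left(g \right)} = 1$
$\frac{h{\left(44 \right)}}{-1802} + \frac{1473}{-3187} = 1 \frac{1}{-1802} + \frac{1473}{-3187} = 1 \left(- \frac{1}{1802}\right) + 1473 \left(- \frac{1}{3187}\right) = - \frac{1}{1802} - \frac{1473}{3187} = - \frac{2657533}{5742974}$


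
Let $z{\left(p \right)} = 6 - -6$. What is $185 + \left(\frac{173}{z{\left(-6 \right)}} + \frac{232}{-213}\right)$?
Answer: $\frac{56325}{284} \approx 198.33$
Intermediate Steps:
$z{\left(p \right)} = 12$ ($z{\left(p \right)} = 6 + 6 = 12$)
$185 + \left(\frac{173}{z{\left(-6 \right)}} + \frac{232}{-213}\right) = 185 + \left(\frac{173}{12} + \frac{232}{-213}\right) = 185 + \left(173 \cdot \frac{1}{12} + 232 \left(- \frac{1}{213}\right)\right) = 185 + \left(\frac{173}{12} - \frac{232}{213}\right) = 185 + \frac{3785}{284} = \frac{56325}{284}$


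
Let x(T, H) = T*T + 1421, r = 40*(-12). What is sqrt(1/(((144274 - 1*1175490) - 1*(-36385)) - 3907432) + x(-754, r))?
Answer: sqrt(13696830009562594090)/4902263 ≈ 754.94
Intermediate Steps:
r = -480
x(T, H) = 1421 + T**2 (x(T, H) = T**2 + 1421 = 1421 + T**2)
sqrt(1/(((144274 - 1*1175490) - 1*(-36385)) - 3907432) + x(-754, r)) = sqrt(1/(((144274 - 1*1175490) - 1*(-36385)) - 3907432) + (1421 + (-754)**2)) = sqrt(1/(((144274 - 1175490) + 36385) - 3907432) + (1421 + 568516)) = sqrt(1/((-1031216 + 36385) - 3907432) + 569937) = sqrt(1/(-994831 - 3907432) + 569937) = sqrt(1/(-4902263) + 569937) = sqrt(-1/4902263 + 569937) = sqrt(2793981067430/4902263) = sqrt(13696830009562594090)/4902263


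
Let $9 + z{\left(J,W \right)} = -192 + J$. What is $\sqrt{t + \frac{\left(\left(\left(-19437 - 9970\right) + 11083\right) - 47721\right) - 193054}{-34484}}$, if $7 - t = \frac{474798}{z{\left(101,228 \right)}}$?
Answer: $\frac{\sqrt{35395633964193}}{86210} \approx 69.011$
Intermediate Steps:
$z{\left(J,W \right)} = -201 + J$ ($z{\left(J,W \right)} = -9 + \left(-192 + J\right) = -201 + J$)
$t = \frac{237749}{50}$ ($t = 7 - \frac{474798}{-201 + 101} = 7 - \frac{474798}{-100} = 7 - 474798 \left(- \frac{1}{100}\right) = 7 - - \frac{237399}{50} = 7 + \frac{237399}{50} = \frac{237749}{50} \approx 4755.0$)
$\sqrt{t + \frac{\left(\left(\left(-19437 - 9970\right) + 11083\right) - 47721\right) - 193054}{-34484}} = \sqrt{\frac{237749}{50} + \frac{\left(\left(\left(-19437 - 9970\right) + 11083\right) - 47721\right) - 193054}{-34484}} = \sqrt{\frac{237749}{50} + \left(\left(\left(-29407 + 11083\right) - 47721\right) - 193054\right) \left(- \frac{1}{34484}\right)} = \sqrt{\frac{237749}{50} + \left(\left(-18324 - 47721\right) - 193054\right) \left(- \frac{1}{34484}\right)} = \sqrt{\frac{237749}{50} + \left(-66045 - 193054\right) \left(- \frac{1}{34484}\right)} = \sqrt{\frac{237749}{50} - - \frac{259099}{34484}} = \sqrt{\frac{237749}{50} + \frac{259099}{34484}} = \sqrt{\frac{4105745733}{862100}} = \frac{\sqrt{35395633964193}}{86210}$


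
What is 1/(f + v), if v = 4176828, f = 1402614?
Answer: 1/5579442 ≈ 1.7923e-7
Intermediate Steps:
1/(f + v) = 1/(1402614 + 4176828) = 1/5579442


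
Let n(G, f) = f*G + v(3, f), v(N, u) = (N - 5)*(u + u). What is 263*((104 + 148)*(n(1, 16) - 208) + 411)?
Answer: -16858563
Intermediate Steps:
v(N, u) = 2*u*(-5 + N) (v(N, u) = (-5 + N)*(2*u) = 2*u*(-5 + N))
n(G, f) = -4*f + G*f (n(G, f) = f*G + 2*f*(-5 + 3) = G*f + 2*f*(-2) = G*f - 4*f = -4*f + G*f)
263*((104 + 148)*(n(1, 16) - 208) + 411) = 263*((104 + 148)*(16*(-4 + 1) - 208) + 411) = 263*(252*(16*(-3) - 208) + 411) = 263*(252*(-48 - 208) + 411) = 263*(252*(-256) + 411) = 263*(-64512 + 411) = 263*(-64101) = -16858563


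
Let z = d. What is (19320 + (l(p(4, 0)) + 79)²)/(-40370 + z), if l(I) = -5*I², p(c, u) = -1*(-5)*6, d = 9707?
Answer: -19564561/30663 ≈ -638.05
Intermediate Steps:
p(c, u) = 30 (p(c, u) = 5*6 = 30)
z = 9707
(19320 + (l(p(4, 0)) + 79)²)/(-40370 + z) = (19320 + (-5*30² + 79)²)/(-40370 + 9707) = (19320 + (-5*900 + 79)²)/(-30663) = (19320 + (-4500 + 79)²)*(-1/30663) = (19320 + (-4421)²)*(-1/30663) = (19320 + 19545241)*(-1/30663) = 19564561*(-1/30663) = -19564561/30663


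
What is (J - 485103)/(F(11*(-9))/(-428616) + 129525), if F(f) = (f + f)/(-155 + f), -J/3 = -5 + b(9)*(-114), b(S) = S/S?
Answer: -2931864025008/783399322189 ≈ -3.7425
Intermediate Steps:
b(S) = 1
J = 357 (J = -3*(-5 + 1*(-114)) = -3*(-5 - 114) = -3*(-119) = 357)
F(f) = 2*f/(-155 + f) (F(f) = (2*f)/(-155 + f) = 2*f/(-155 + f))
(J - 485103)/(F(11*(-9))/(-428616) + 129525) = (357 - 485103)/((2*(11*(-9))/(-155 + 11*(-9)))/(-428616) + 129525) = -484746/((2*(-99)/(-155 - 99))*(-1/428616) + 129525) = -484746/((2*(-99)/(-254))*(-1/428616) + 129525) = -484746/((2*(-99)*(-1/254))*(-1/428616) + 129525) = -484746/((99/127)*(-1/428616) + 129525) = -484746/(-11/6048248 + 129525) = -484746/783399322189/6048248 = -484746*6048248/783399322189 = -2931864025008/783399322189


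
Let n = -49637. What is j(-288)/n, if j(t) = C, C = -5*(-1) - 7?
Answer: 2/49637 ≈ 4.0293e-5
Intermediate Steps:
C = -2 (C = 5 - 7 = -2)
j(t) = -2
j(-288)/n = -2/(-49637) = -2*(-1/49637) = 2/49637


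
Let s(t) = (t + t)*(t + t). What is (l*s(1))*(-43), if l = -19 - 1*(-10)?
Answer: 1548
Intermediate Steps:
l = -9 (l = -19 + 10 = -9)
s(t) = 4*t² (s(t) = (2*t)*(2*t) = 4*t²)
(l*s(1))*(-43) = -36*1²*(-43) = -36*(-43) = 1548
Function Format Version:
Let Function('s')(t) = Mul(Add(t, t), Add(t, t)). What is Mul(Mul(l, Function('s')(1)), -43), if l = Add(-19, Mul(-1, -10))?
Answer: 1548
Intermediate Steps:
l = -9 (l = Add(-19, 10) = -9)
Function('s')(t) = Mul(4, Pow(t, 2)) (Function('s')(t) = Mul(Mul(2, t), Mul(2, t)) = Mul(4, Pow(t, 2)))
Mul(Mul(l, Function('s')(1)), -43) = Mul(Mul(-9, Mul(4, Pow(1, 2))), -43) = Mul(Mul(-9, Mul(4, 1)), -43) = Mul(Mul(-9, 4), -43) = Mul(-36, -43) = 1548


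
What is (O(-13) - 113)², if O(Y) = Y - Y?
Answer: 12769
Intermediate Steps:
O(Y) = 0
(O(-13) - 113)² = (0 - 113)² = (-113)² = 12769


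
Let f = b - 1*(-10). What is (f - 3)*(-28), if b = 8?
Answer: -420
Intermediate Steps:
f = 18 (f = 8 - 1*(-10) = 8 + 10 = 18)
(f - 3)*(-28) = (18 - 3)*(-28) = 15*(-28) = -420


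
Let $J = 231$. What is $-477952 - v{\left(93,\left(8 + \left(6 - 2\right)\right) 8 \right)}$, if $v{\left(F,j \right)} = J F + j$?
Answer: $-499531$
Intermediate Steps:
$v{\left(F,j \right)} = j + 231 F$ ($v{\left(F,j \right)} = 231 F + j = j + 231 F$)
$-477952 - v{\left(93,\left(8 + \left(6 - 2\right)\right) 8 \right)} = -477952 - \left(\left(8 + \left(6 - 2\right)\right) 8 + 231 \cdot 93\right) = -477952 - \left(\left(8 + \left(6 - 2\right)\right) 8 + 21483\right) = -477952 - \left(\left(8 + 4\right) 8 + 21483\right) = -477952 - \left(12 \cdot 8 + 21483\right) = -477952 - \left(96 + 21483\right) = -477952 - 21579 = -499531$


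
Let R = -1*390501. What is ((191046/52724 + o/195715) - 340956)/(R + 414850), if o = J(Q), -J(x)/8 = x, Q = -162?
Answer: -1759122896272383/125627176071670 ≈ -14.003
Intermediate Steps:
J(x) = -8*x
o = 1296 (o = -8*(-162) = 1296)
R = -390501
((191046/52724 + o/195715) - 340956)/(R + 414850) = ((191046/52724 + 1296/195715) - 340956)/(-390501 + 414850) = ((191046*(1/52724) + 1296*(1/195715)) - 340956)/24349 = ((95523/26362 + 1296/195715) - 340956)*(1/24349) = (18729449097/5159438830 - 340956)*(1/24349) = -1759122896272383/5159438830*1/24349 = -1759122896272383/125627176071670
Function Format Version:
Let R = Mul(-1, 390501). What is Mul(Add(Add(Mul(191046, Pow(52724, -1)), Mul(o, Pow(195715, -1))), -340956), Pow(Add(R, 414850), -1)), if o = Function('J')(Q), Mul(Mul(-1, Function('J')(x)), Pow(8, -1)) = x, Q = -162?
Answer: Rational(-1759122896272383, 125627176071670) ≈ -14.003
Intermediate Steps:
Function('J')(x) = Mul(-8, x)
o = 1296 (o = Mul(-8, -162) = 1296)
R = -390501
Mul(Add(Add(Mul(191046, Pow(52724, -1)), Mul(o, Pow(195715, -1))), -340956), Pow(Add(R, 414850), -1)) = Mul(Add(Add(Mul(191046, Pow(52724, -1)), Mul(1296, Pow(195715, -1))), -340956), Pow(Add(-390501, 414850), -1)) = Mul(Add(Add(Mul(191046, Rational(1, 52724)), Mul(1296, Rational(1, 195715))), -340956), Pow(24349, -1)) = Mul(Add(Add(Rational(95523, 26362), Rational(1296, 195715)), -340956), Rational(1, 24349)) = Mul(Add(Rational(18729449097, 5159438830), -340956), Rational(1, 24349)) = Mul(Rational(-1759122896272383, 5159438830), Rational(1, 24349)) = Rational(-1759122896272383, 125627176071670)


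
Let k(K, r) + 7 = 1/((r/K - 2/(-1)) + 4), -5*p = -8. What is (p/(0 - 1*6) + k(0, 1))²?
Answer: 11881/225 ≈ 52.804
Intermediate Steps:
p = 8/5 (p = -⅕*(-8) = 8/5 ≈ 1.6000)
k(K, r) = -7 + 1/(6 + r/K) (k(K, r) = -7 + 1/((r/K - 2/(-1)) + 4) = -7 + 1/((r/K - 2*(-1)) + 4) = -7 + 1/((r/K + 2) + 4) = -7 + 1/((2 + r/K) + 4) = -7 + 1/(6 + r/K))
(p/(0 - 1*6) + k(0, 1))² = (8/(5*(0 - 1*6)) + (-41*0 - 7*1)/(1 + 6*0))² = (8/(5*(0 - 6)) + (0 - 7)/(1 + 0))² = ((8/5)/(-6) - 7/1)² = ((8/5)*(-⅙) + 1*(-7))² = (-4/15 - 7)² = (-109/15)² = 11881/225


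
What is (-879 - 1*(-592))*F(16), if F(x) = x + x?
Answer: -9184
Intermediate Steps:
F(x) = 2*x
(-879 - 1*(-592))*F(16) = (-879 - 1*(-592))*(2*16) = (-879 + 592)*32 = -287*32 = -9184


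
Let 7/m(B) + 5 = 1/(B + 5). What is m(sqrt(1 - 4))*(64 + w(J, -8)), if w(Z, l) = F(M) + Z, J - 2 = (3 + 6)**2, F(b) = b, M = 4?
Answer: 1057*(-sqrt(3) + 5*I)/(-24*I + 5*sqrt(3)) ≈ -219.19 + 2.8123*I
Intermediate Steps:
J = 83 (J = 2 + (3 + 6)**2 = 2 + 9**2 = 2 + 81 = 83)
w(Z, l) = 4 + Z
m(B) = 7/(-5 + 1/(5 + B)) (m(B) = 7/(-5 + 1/(B + 5)) = 7/(-5 + 1/(5 + B)))
m(sqrt(1 - 4))*(64 + w(J, -8)) = (7*(-5 - sqrt(1 - 4))/(24 + 5*sqrt(1 - 4)))*(64 + (4 + 83)) = (7*(-5 - sqrt(-3))/(24 + 5*sqrt(-3)))*(64 + 87) = (7*(-5 - I*sqrt(3))/(24 + 5*(I*sqrt(3))))*151 = (7*(-5 - I*sqrt(3))/(24 + 5*I*sqrt(3)))*151 = 1057*(-5 - I*sqrt(3))/(24 + 5*I*sqrt(3))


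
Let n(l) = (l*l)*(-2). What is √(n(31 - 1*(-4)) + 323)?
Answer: I*√2127 ≈ 46.119*I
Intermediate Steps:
n(l) = -2*l² (n(l) = l²*(-2) = -2*l²)
√(n(31 - 1*(-4)) + 323) = √(-2*(31 - 1*(-4))² + 323) = √(-2*(31 + 4)² + 323) = √(-2*35² + 323) = √(-2*1225 + 323) = √(-2450 + 323) = √(-2127) = I*√2127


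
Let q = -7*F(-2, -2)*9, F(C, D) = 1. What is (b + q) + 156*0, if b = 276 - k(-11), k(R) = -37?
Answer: 250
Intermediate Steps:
b = 313 (b = 276 - 1*(-37) = 276 + 37 = 313)
q = -63 (q = -7*1*9 = -7*9 = -63)
(b + q) + 156*0 = (313 - 63) + 156*0 = 250 + 0 = 250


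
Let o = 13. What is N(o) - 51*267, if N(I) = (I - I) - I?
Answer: -13630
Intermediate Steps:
N(I) = -I (N(I) = 0 - I = -I)
N(o) - 51*267 = -1*13 - 51*267 = -13 - 13617 = -13630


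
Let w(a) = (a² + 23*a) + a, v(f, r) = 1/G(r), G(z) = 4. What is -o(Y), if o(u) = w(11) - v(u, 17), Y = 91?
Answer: -1539/4 ≈ -384.75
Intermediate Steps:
v(f, r) = ¼ (v(f, r) = 1/4 = ¼)
w(a) = a² + 24*a
o(u) = 1539/4 (o(u) = 11*(24 + 11) - 1*¼ = 11*35 - ¼ = 385 - ¼ = 1539/4)
-o(Y) = -1*1539/4 = -1539/4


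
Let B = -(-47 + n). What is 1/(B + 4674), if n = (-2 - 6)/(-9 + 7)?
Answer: 1/4717 ≈ 0.00021200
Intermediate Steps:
n = 4 (n = -8/(-2) = -8*(-1/2) = 4)
B = 43 (B = -(-47 + 4) = -1*(-43) = 43)
1/(B + 4674) = 1/(43 + 4674) = 1/4717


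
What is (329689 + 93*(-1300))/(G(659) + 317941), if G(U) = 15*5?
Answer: 208789/318016 ≈ 0.65654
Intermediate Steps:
G(U) = 75
(329689 + 93*(-1300))/(G(659) + 317941) = (329689 + 93*(-1300))/(75 + 317941) = (329689 - 120900)/318016 = 208789*(1/318016) = 208789/318016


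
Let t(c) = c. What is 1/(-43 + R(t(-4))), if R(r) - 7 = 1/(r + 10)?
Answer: -6/215 ≈ -0.027907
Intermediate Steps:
R(r) = 7 + 1/(10 + r) (R(r) = 7 + 1/(r + 10) = 7 + 1/(10 + r))
1/(-43 + R(t(-4))) = 1/(-43 + (71 + 7*(-4))/(10 - 4)) = 1/(-43 + (71 - 28)/6) = 1/(-43 + (1/6)*43) = 1/(-43 + 43/6) = 1/(-215/6) = -6/215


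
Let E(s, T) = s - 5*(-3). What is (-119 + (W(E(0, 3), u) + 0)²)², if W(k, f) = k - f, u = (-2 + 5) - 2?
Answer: 5929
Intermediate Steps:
u = 1 (u = 3 - 2 = 1)
E(s, T) = 15 + s (E(s, T) = s + 15 = 15 + s)
(-119 + (W(E(0, 3), u) + 0)²)² = (-119 + (((15 + 0) - 1*1) + 0)²)² = (-119 + ((15 - 1) + 0)²)² = (-119 + (14 + 0)²)² = (-119 + 14²)² = (-119 + 196)² = 77² = 5929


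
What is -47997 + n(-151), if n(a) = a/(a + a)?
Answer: -95993/2 ≈ -47997.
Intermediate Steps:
n(a) = 1/2 (n(a) = a/((2*a)) = (1/(2*a))*a = 1/2)
-47997 + n(-151) = -47997 + 1/2 = -95993/2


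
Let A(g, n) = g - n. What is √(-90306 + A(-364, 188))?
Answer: I*√90858 ≈ 301.43*I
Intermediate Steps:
√(-90306 + A(-364, 188)) = √(-90306 + (-364 - 1*188)) = √(-90306 + (-364 - 188)) = √(-90306 - 552) = √(-90858) = I*√90858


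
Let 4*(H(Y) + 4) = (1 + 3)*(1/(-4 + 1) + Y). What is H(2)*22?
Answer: -154/3 ≈ -51.333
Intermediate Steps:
H(Y) = -13/3 + Y (H(Y) = -4 + ((1 + 3)*(1/(-4 + 1) + Y))/4 = -4 + (4*(1/(-3) + Y))/4 = -4 + (4*(-1/3 + Y))/4 = -4 + (-4/3 + 4*Y)/4 = -4 + (-1/3 + Y) = -13/3 + Y)
H(2)*22 = (-13/3 + 2)*22 = -7/3*22 = -154/3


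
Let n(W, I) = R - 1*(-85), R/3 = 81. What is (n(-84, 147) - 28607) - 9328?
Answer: -37607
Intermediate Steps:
R = 243 (R = 3*81 = 243)
n(W, I) = 328 (n(W, I) = 243 - 1*(-85) = 243 + 85 = 328)
(n(-84, 147) - 28607) - 9328 = (328 - 28607) - 9328 = -28279 - 9328 = -37607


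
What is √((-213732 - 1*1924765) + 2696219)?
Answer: √557722 ≈ 746.81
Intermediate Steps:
√((-213732 - 1*1924765) + 2696219) = √((-213732 - 1924765) + 2696219) = √(-2138497 + 2696219) = √557722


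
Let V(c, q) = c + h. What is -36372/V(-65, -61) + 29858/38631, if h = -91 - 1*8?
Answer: 352495861/1583871 ≈ 222.55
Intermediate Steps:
h = -99 (h = -91 - 8 = -99)
V(c, q) = -99 + c (V(c, q) = c - 99 = -99 + c)
-36372/V(-65, -61) + 29858/38631 = -36372/(-99 - 65) + 29858/38631 = -36372/(-164) + 29858*(1/38631) = -36372*(-1/164) + 29858/38631 = 9093/41 + 29858/38631 = 352495861/1583871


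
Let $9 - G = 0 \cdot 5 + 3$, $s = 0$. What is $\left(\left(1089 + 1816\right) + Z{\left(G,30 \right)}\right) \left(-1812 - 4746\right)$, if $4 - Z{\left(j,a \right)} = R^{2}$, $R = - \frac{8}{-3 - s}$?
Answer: $- \frac{57091762}{3} \approx -1.9031 \cdot 10^{7}$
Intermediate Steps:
$G = 6$ ($G = 9 - \left(0 \cdot 5 + 3\right) = 9 - \left(0 + 3\right) = 9 - 3 = 6$)
$R = \frac{8}{3}$ ($R = - \frac{8}{-3 - 0} = - \frac{8}{-3 + 0} = - \frac{8}{-3} = \left(-8\right) \left(- \frac{1}{3}\right) = \frac{8}{3} \approx 2.6667$)
$Z{\left(j,a \right)} = - \frac{28}{9}$ ($Z{\left(j,a \right)} = 4 - \left(\frac{8}{3}\right)^{2} = 4 - \frac{64}{9} = - \frac{28}{9}$)
$\left(\left(1089 + 1816\right) + Z{\left(G,30 \right)}\right) \left(-1812 - 4746\right) = \left(\left(1089 + 1816\right) - \frac{28}{9}\right) \left(-1812 - 4746\right) = \left(2905 - \frac{28}{9}\right) \left(-6558\right) = \frac{26117}{9} \left(-6558\right) = - \frac{57091762}{3}$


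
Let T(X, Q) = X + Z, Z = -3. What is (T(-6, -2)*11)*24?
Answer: -2376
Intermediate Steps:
T(X, Q) = -3 + X (T(X, Q) = X - 3 = -3 + X)
(T(-6, -2)*11)*24 = ((-3 - 6)*11)*24 = -9*11*24 = -99*24 = -2376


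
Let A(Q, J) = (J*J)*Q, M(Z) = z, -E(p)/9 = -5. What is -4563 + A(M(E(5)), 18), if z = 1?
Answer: -4239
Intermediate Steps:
E(p) = 45 (E(p) = -9*(-5) = 45)
M(Z) = 1
A(Q, J) = Q*J² (A(Q, J) = J²*Q = Q*J²)
-4563 + A(M(E(5)), 18) = -4563 + 1*18² = -4563 + 1*324 = -4563 + 324 = -4239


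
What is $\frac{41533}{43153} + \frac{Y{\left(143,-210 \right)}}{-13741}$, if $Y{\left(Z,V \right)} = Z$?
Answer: $\frac{43425698}{45612721} \approx 0.95205$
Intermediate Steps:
$\frac{41533}{43153} + \frac{Y{\left(143,-210 \right)}}{-13741} = \frac{41533}{43153} + \frac{143}{-13741} = 41533 \cdot \frac{1}{43153} + 143 \left(- \frac{1}{13741}\right) = \frac{41533}{43153} - \frac{11}{1057} = \frac{43425698}{45612721}$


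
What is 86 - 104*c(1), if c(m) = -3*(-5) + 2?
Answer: -1682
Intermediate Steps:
c(m) = 17 (c(m) = 15 + 2 = 17)
86 - 104*c(1) = 86 - 104*17 = 86 - 1768 = -1682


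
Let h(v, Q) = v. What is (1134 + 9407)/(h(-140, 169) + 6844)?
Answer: 10541/6704 ≈ 1.5723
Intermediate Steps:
(1134 + 9407)/(h(-140, 169) + 6844) = (1134 + 9407)/(-140 + 6844) = 10541/6704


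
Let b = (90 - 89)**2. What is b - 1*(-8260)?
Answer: 8261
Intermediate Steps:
b = 1 (b = 1**2 = 1)
b - 1*(-8260) = 1 - 1*(-8260) = 1 + 8260 = 8261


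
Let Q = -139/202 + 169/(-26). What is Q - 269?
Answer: -27895/101 ≈ -276.19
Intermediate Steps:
Q = -726/101 (Q = -139*1/202 + 169*(-1/26) = -139/202 - 13/2 = -726/101 ≈ -7.1881)
Q - 269 = -726/101 - 269 = -27895/101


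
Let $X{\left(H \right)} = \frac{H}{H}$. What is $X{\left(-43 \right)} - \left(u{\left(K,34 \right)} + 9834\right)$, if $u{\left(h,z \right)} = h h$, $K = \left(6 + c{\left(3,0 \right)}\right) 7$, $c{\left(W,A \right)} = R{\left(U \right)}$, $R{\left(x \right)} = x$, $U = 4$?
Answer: $-14733$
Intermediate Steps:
$c{\left(W,A \right)} = 4$
$K = 70$ ($K = \left(6 + 4\right) 7 = 10 \cdot 7 = 70$)
$u{\left(h,z \right)} = h^{2}$
$X{\left(H \right)} = 1$
$X{\left(-43 \right)} - \left(u{\left(K,34 \right)} + 9834\right) = 1 - \left(70^{2} + 9834\right) = 1 - \left(4900 + 9834\right) = 1 - 14734 = -14733$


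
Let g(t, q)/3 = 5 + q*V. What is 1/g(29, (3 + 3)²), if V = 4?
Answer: 1/447 ≈ 0.0022371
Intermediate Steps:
g(t, q) = 15 + 12*q (g(t, q) = 3*(5 + q*4) = 3*(5 + 4*q) = 15 + 12*q)
1/g(29, (3 + 3)²) = 1/(15 + 12*(3 + 3)²) = 1/(15 + 12*6²) = 1/(15 + 12*36) = 1/(15 + 432) = 1/447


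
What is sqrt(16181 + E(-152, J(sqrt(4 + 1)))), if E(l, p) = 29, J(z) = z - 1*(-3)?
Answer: sqrt(16210) ≈ 127.32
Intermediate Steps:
J(z) = 3 + z (J(z) = z + 3 = 3 + z)
sqrt(16181 + E(-152, J(sqrt(4 + 1)))) = sqrt(16181 + 29) = sqrt(16210)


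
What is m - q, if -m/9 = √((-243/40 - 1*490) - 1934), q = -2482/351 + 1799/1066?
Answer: 154951/28782 - 9*I*√972030/20 ≈ 5.3836 - 443.66*I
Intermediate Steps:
q = -154951/28782 (q = -2482*1/351 + 1799*(1/1066) = -2482/351 + 1799/1066 = -154951/28782 ≈ -5.3836)
m = -9*I*√972030/20 (m = -9*√((-243/40 - 1*490) - 1934) = -9*√((-243*1/40 - 490) - 1934) = -9*√((-243/40 - 490) - 1934) = -9*√(-19843/40 - 1934) = -9*I*√972030/20 ≈ -443.66*I)
m - q = -9*I*√972030/20 - 1*(-154951/28782) = -9*I*√972030/20 + 154951/28782 = 154951/28782 - 9*I*√972030/20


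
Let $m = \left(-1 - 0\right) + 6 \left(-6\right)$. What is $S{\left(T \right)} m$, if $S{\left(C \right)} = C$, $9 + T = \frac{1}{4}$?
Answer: $\frac{1295}{4} \approx 323.75$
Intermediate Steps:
$T = - \frac{35}{4}$ ($T = -9 + \frac{1}{4} = - \frac{35}{4} \approx -8.75$)
$m = -37$ ($m = \left(-1 + 0\right) - 36 = -1 - 36 = -37$)
$S{\left(T \right)} m = \left(- \frac{35}{4}\right) \left(-37\right) = \frac{1295}{4}$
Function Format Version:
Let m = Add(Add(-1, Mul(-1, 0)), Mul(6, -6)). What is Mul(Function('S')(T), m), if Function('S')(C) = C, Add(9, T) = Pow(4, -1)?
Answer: Rational(1295, 4) ≈ 323.75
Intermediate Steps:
T = Rational(-35, 4) (T = Add(-9, Pow(4, -1)) = Add(-9, Rational(1, 4)) = Rational(-35, 4) ≈ -8.7500)
m = -37 (m = Add(Add(-1, 0), -36) = Add(-1, -36) = -37)
Mul(Function('S')(T), m) = Mul(Rational(-35, 4), -37) = Rational(1295, 4)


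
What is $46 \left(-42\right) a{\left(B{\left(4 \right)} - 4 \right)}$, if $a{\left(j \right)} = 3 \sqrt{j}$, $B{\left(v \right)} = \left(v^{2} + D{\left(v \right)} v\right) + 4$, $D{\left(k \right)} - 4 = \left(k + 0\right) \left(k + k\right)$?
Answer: $- 23184 \sqrt{10} \approx -73314.0$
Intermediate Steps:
$D{\left(k \right)} = 4 + 2 k^{2}$ ($D{\left(k \right)} = 4 + \left(k + 0\right) \left(k + k\right) = 4 + k 2 k = 4 + 2 k^{2}$)
$B{\left(v \right)} = 4 + v^{2} + v \left(4 + 2 v^{2}\right)$ ($B{\left(v \right)} = \left(v^{2} + \left(4 + 2 v^{2}\right) v\right) + 4 = \left(v^{2} + v \left(4 + 2 v^{2}\right)\right) + 4 = 4 + v^{2} + v \left(4 + 2 v^{2}\right)$)
$46 \left(-42\right) a{\left(B{\left(4 \right)} - 4 \right)} = 46 \left(-42\right) 3 \sqrt{\left(4 + 4^{2} + 2 \cdot 4 \left(2 + 4^{2}\right)\right) - 4} = - 1932 \cdot 3 \sqrt{\left(4 + 16 + 2 \cdot 4 \left(2 + 16\right)\right) - 4} = - 1932 \cdot 3 \sqrt{\left(4 + 16 + 2 \cdot 4 \cdot 18\right) - 4} = - 1932 \cdot 3 \sqrt{\left(4 + 16 + 144\right) - 4} = - 1932 \cdot 3 \sqrt{164 - 4} = - 1932 \cdot 3 \sqrt{160} = - 1932 \cdot 3 \cdot 4 \sqrt{10} = - 1932 \cdot 12 \sqrt{10} = - 23184 \sqrt{10}$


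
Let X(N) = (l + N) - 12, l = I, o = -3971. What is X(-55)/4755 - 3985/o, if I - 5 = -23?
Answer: 3722228/3776421 ≈ 0.98565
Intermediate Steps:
I = -18 (I = 5 - 23 = -18)
l = -18
X(N) = -30 + N (X(N) = (-18 + N) - 12 = -30 + N)
X(-55)/4755 - 3985/o = (-30 - 55)/4755 - 3985/(-3971) = -85*1/4755 - 3985*(-1/3971) = -17/951 + 3985/3971 = 3722228/3776421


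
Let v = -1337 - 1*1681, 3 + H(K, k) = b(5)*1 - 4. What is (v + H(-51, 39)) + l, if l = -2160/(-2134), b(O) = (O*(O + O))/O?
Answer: -3215925/1067 ≈ -3014.0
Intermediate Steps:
b(O) = 2*O (b(O) = (O*(2*O))/O = (2*O**2)/O = 2*O)
H(K, k) = 3 (H(K, k) = -3 + ((2*5)*1 - 4) = -3 + (10*1 - 4) = -3 + (10 - 4) = -3 + 6 = 3)
l = 1080/1067 (l = -2160*(-1/2134) = 1080/1067 ≈ 1.0122)
v = -3018 (v = -1337 - 1681 = -3018)
(v + H(-51, 39)) + l = (-3018 + 3) + 1080/1067 = -3015 + 1080/1067 = -3215925/1067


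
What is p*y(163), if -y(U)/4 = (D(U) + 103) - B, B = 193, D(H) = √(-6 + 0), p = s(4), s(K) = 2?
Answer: 720 - 8*I*√6 ≈ 720.0 - 19.596*I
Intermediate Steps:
p = 2
D(H) = I*√6 (D(H) = √(-6) = I*√6)
y(U) = 360 - 4*I*√6 (y(U) = -4*((I*√6 + 103) - 1*193) = -4*((103 + I*√6) - 193) = -4*(-90 + I*√6) = 360 - 4*I*√6)
p*y(163) = 2*(360 - 4*I*√6) = 720 - 8*I*√6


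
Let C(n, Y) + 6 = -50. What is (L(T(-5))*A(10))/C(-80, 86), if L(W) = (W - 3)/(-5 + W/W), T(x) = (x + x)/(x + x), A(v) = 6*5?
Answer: -15/56 ≈ -0.26786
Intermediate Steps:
C(n, Y) = -56 (C(n, Y) = -6 - 50 = -56)
A(v) = 30
T(x) = 1 (T(x) = (2*x)/((2*x)) = (2*x)*(1/(2*x)) = 1)
L(W) = ¾ - W/4 (L(W) = (-3 + W)/(-5 + 1) = (-3 + W)/(-4) = (-3 + W)*(-¼) = ¾ - W/4)
(L(T(-5))*A(10))/C(-80, 86) = ((¾ - ¼*1)*30)/(-56) = ((¾ - ¼)*30)*(-1/56) = ((½)*30)*(-1/56) = 15*(-1/56) = -15/56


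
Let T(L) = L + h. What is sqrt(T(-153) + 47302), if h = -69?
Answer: 2*sqrt(11770) ≈ 216.98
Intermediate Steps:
T(L) = -69 + L (T(L) = L - 69 = -69 + L)
sqrt(T(-153) + 47302) = sqrt((-69 - 153) + 47302) = sqrt(-222 + 47302) = sqrt(47080) = 2*sqrt(11770)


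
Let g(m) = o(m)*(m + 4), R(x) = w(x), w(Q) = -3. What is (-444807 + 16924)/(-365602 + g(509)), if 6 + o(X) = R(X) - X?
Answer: 427883/631336 ≈ 0.67774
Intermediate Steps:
R(x) = -3
o(X) = -9 - X (o(X) = -6 + (-3 - X) = -9 - X)
g(m) = (-9 - m)*(4 + m) (g(m) = (-9 - m)*(m + 4) = (-9 - m)*(4 + m))
(-444807 + 16924)/(-365602 + g(509)) = (-444807 + 16924)/(-365602 - (4 + 509)*(9 + 509)) = -427883/(-365602 - 1*513*518) = -427883/(-365602 - 265734) = -427883/(-631336) = -427883*(-1/631336) = 427883/631336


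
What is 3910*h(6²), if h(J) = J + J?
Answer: 281520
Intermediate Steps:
h(J) = 2*J
3910*h(6²) = 3910*(2*6²) = 3910*(2*36) = 3910*72 = 281520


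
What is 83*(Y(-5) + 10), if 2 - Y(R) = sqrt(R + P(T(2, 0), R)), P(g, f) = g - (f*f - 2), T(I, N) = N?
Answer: 996 - 166*I*sqrt(7) ≈ 996.0 - 439.19*I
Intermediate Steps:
P(g, f) = 2 + g - f**2 (P(g, f) = g - (f**2 - 2) = g - (-2 + f**2) = g + (2 - f**2) = 2 + g - f**2)
Y(R) = 2 - sqrt(2 + R - R**2) (Y(R) = 2 - sqrt(R + (2 + 0 - R**2)) = 2 - sqrt(R + (2 - R**2)) = 2 - sqrt(2 + R - R**2))
83*(Y(-5) + 10) = 83*((2 - sqrt(2 - 5 - 1*(-5)**2)) + 10) = 83*((2 - sqrt(2 - 5 - 1*25)) + 10) = 83*((2 - sqrt(2 - 5 - 25)) + 10) = 83*((2 - sqrt(-28)) + 10) = 83*((2 - 2*I*sqrt(7)) + 10) = 83*(12 - 2*I*sqrt(7)) = 996 - 166*I*sqrt(7)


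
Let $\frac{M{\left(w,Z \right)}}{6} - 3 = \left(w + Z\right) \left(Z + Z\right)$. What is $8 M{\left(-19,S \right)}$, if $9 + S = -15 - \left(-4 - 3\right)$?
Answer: $58896$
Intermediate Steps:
$S = -17$ ($S = -9 - 8 = -17$)
$M{\left(w,Z \right)} = 18 + 12 Z \left(Z + w\right)$ ($M{\left(w,Z \right)} = 18 + 6 \left(w + Z\right) \left(Z + Z\right) = 18 + 6 \left(Z + w\right) 2 Z = 18 + 6 \cdot 2 Z \left(Z + w\right) = 18 + 12 Z \left(Z + w\right)$)
$8 M{\left(-19,S \right)} = 8 \left(18 + 12 \left(-17\right)^{2} + 12 \left(-17\right) \left(-19\right)\right) = 8 \left(18 + 12 \cdot 289 + 3876\right) = 8 \left(18 + 3468 + 3876\right) = 8 \cdot 7362 = 58896$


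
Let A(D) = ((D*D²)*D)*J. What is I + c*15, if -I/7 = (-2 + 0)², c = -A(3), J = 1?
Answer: -1243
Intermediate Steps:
A(D) = D⁴ (A(D) = ((D*D²)*D)*1 = (D³*D)*1 = D⁴*1 = D⁴)
c = -81 (c = -1*3⁴ = -1*81 = -81)
I = -28 (I = -7*(-2 + 0)² = -7*(-2)² = -7*4 = -28)
I + c*15 = -28 - 81*15 = -28 - 1215 = -1243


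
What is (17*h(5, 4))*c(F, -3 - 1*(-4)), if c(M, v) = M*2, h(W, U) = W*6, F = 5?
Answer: 5100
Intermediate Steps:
h(W, U) = 6*W
c(M, v) = 2*M
(17*h(5, 4))*c(F, -3 - 1*(-4)) = (17*(6*5))*(2*5) = (17*30)*10 = 510*10 = 5100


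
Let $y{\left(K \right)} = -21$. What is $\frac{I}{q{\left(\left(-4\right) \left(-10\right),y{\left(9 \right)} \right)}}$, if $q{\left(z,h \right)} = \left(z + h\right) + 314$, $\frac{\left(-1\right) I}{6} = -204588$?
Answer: $\frac{136392}{37} \approx 3686.3$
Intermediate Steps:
$I = 1227528$ ($I = \left(-6\right) \left(-204588\right) = 1227528$)
$q{\left(z,h \right)} = 314 + h + z$ ($q{\left(z,h \right)} = \left(h + z\right) + 314 = 314 + h + z$)
$\frac{I}{q{\left(\left(-4\right) \left(-10\right),y{\left(9 \right)} \right)}} = \frac{1227528}{314 - 21 - -40} = \frac{1227528}{314 - 21 + 40} = \frac{1227528}{333} = 1227528 \cdot \frac{1}{333} = \frac{136392}{37}$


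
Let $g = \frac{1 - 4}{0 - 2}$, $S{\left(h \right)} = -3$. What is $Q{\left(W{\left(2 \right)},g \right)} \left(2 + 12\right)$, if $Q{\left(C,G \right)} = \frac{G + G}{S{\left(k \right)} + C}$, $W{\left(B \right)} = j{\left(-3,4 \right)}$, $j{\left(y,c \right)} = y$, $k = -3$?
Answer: $-7$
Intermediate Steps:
$g = \frac{3}{2}$ ($g = - \frac{3}{-2} = \left(-3\right) \left(- \frac{1}{2}\right) = \frac{3}{2} \approx 1.5$)
$W{\left(B \right)} = -3$
$Q{\left(C,G \right)} = \frac{2 G}{-3 + C}$ ($Q{\left(C,G \right)} = \frac{G + G}{-3 + C} = \frac{2 G}{-3 + C}$)
$Q{\left(W{\left(2 \right)},g \right)} \left(2 + 12\right) = 2 \cdot \frac{3}{2} \frac{1}{-3 - 3} \left(2 + 12\right) = 2 \cdot \frac{3}{2} \frac{1}{-6} \cdot 14 = 2 \cdot \frac{3}{2} \left(- \frac{1}{6}\right) 14 = \left(- \frac{1}{2}\right) 14 = -7$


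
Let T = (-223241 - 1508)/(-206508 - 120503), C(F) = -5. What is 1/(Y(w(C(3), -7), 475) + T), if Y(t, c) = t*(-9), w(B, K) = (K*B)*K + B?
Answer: 327011/735999499 ≈ 0.00044431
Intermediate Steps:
w(B, K) = B + B*K² (w(B, K) = (B*K)*K + B = B*K² + B = B + B*K²)
Y(t, c) = -9*t
T = 224749/327011 (T = -224749/(-327011) = -224749*(-1/327011) = 224749/327011 ≈ 0.68728)
1/(Y(w(C(3), -7), 475) + T) = 1/(-(-45)*(1 + (-7)²) + 224749/327011) = 1/(-(-45)*(1 + 49) + 224749/327011) = 1/(-(-45)*50 + 224749/327011) = 1/(-9*(-250) + 224749/327011) = 1/(2250 + 224749/327011) = 1/(735999499/327011) = 327011/735999499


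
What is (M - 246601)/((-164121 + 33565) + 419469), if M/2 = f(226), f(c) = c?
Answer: -246149/288913 ≈ -0.85198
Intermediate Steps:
M = 452 (M = 2*226 = 452)
(M - 246601)/((-164121 + 33565) + 419469) = (452 - 246601)/((-164121 + 33565) + 419469) = -246149/(-130556 + 419469) = -246149/288913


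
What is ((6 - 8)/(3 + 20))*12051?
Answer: -24102/23 ≈ -1047.9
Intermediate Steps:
((6 - 8)/(3 + 20))*12051 = -2/23*12051 = -24102/23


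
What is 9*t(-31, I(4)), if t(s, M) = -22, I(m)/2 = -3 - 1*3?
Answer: -198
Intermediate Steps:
I(m) = -12 (I(m) = 2*(-3 - 1*3) = 2*(-3 - 3) = 2*(-6) = -12)
9*t(-31, I(4)) = 9*(-22) = -198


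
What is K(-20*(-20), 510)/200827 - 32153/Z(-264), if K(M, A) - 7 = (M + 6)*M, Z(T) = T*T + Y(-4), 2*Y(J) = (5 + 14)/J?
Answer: 38892336195/111970893023 ≈ 0.34734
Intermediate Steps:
Y(J) = 19/(2*J) (Y(J) = ((5 + 14)/J)/2 = (19/J)/2 = 19/(2*J))
Z(T) = -19/8 + T² (Z(T) = T*T + (19/2)/(-4) = T² + (19/2)*(-¼) = T² - 19/8 = -19/8 + T²)
K(M, A) = 7 + M*(6 + M) (K(M, A) = 7 + (M + 6)*M = 7 + (6 + M)*M = 7 + M*(6 + M))
K(-20*(-20), 510)/200827 - 32153/Z(-264) = (7 + (-20*(-20))² + 6*(-20*(-20)))/200827 - 32153/(-19/8 + (-264)²) = (7 + 400² + 6*400)*(1/200827) - 32153/(-19/8 + 69696) = (7 + 160000 + 2400)*(1/200827) - 32153/557549/8 = 162407*(1/200827) - 32153*8/557549 = 162407/200827 - 257224/557549 = 38892336195/111970893023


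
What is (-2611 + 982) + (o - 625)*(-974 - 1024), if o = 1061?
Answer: -872757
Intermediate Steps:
(-2611 + 982) + (o - 625)*(-974 - 1024) = (-2611 + 982) + (1061 - 625)*(-974 - 1024) = -1629 + 436*(-1998) = -1629 - 871128 = -872757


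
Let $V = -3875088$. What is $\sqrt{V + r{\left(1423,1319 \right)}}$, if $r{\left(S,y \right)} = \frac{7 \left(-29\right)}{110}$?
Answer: $\frac{i \sqrt{46888587130}}{110} \approx 1968.5 i$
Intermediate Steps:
$r{\left(S,y \right)} = - \frac{203}{110}$ ($r{\left(S,y \right)} = \left(-203\right) \frac{1}{110} = - \frac{203}{110}$)
$\sqrt{V + r{\left(1423,1319 \right)}} = \sqrt{-3875088 - \frac{203}{110}} = \sqrt{- \frac{426259883}{110}} = \frac{i \sqrt{46888587130}}{110}$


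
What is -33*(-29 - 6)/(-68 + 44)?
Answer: -385/8 ≈ -48.125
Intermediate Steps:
-33*(-29 - 6)/(-68 + 44) = -(-1155)/(-24) = -(-1155)*(-1)/24 = -33*35/24 = -385/8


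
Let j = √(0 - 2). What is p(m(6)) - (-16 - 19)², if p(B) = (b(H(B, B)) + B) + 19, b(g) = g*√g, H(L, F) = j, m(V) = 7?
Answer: -1199 + 2^(¾)*I^(3/2) ≈ -1200.2 + 1.1892*I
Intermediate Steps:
j = I*√2 (j = √(-2) = I*√2 ≈ 1.4142*I)
H(L, F) = I*√2
b(g) = g^(3/2)
p(B) = 19 + B + 2^(¾)*I^(3/2) (p(B) = ((I*√2)^(3/2) + B) + 19 = (2^(¾)*I^(3/2) + B) + 19 = (B + 2^(¾)*I^(3/2)) + 19 = 19 + B + 2^(¾)*I^(3/2))
p(m(6)) - (-16 - 19)² = (19 + 7 + 2^(¾)*I^(3/2)) - (-16 - 19)² = (26 + 2^(¾)*I^(3/2)) - 1*(-35)² = (26 + 2^(¾)*I^(3/2)) - 1*1225 = (26 + 2^(¾)*I^(3/2)) - 1225 = -1199 + 2^(¾)*I^(3/2)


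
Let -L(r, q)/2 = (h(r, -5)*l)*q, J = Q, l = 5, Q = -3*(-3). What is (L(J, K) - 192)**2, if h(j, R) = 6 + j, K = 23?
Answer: 13264164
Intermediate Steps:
Q = 9
J = 9
L(r, q) = -2*q*(30 + 5*r) (L(r, q) = -2*(6 + r)*5*q = -2*(30 + 5*r)*q = -2*q*(30 + 5*r))
(L(J, K) - 192)**2 = (-10*23*(6 + 9) - 192)**2 = (-10*23*15 - 192)**2 = (-3450 - 192)**2 = (-3642)**2 = 13264164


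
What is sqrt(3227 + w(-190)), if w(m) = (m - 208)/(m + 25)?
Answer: sqrt(87920745)/165 ≈ 56.828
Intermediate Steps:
w(m) = (-208 + m)/(25 + m)
sqrt(3227 + w(-190)) = sqrt(3227 + (-208 - 190)/(25 - 190)) = sqrt(3227 - 398/(-165)) = sqrt(3227 - 1/165*(-398)) = sqrt(3227 + 398/165) = sqrt(532853/165) = sqrt(87920745)/165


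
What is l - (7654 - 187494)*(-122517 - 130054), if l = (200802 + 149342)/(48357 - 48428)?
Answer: -3224988523584/71 ≈ -4.5422e+10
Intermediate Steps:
l = -350144/71 (l = 350144/(-71) = 350144*(-1/71) = -350144/71 ≈ -4931.6)
l - (7654 - 187494)*(-122517 - 130054) = -350144/71 - (7654 - 187494)*(-122517 - 130054) = -350144/71 - (-179840)*(-252571) = -350144/71 - 1*45422368640 = -350144/71 - 45422368640 = -3224988523584/71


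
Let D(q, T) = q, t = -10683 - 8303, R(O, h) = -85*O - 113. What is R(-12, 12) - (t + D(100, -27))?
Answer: 19793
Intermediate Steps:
R(O, h) = -113 - 85*O
t = -18986
R(-12, 12) - (t + D(100, -27)) = (-113 - 85*(-12)) - (-18986 + 100) = (-113 + 1020) - 1*(-18886) = 907 + 18886 = 19793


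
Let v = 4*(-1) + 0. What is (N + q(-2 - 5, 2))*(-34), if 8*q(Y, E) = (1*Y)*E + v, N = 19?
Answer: -1139/2 ≈ -569.50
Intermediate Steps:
v = -4 (v = -4 + 0 = -4)
q(Y, E) = -½ + E*Y/8 (q(Y, E) = ((1*Y)*E - 4)/8 = (Y*E - 4)/8 = (E*Y - 4)/8 = (-4 + E*Y)/8 = -½ + E*Y/8)
(N + q(-2 - 5, 2))*(-34) = (19 + (-½ + (⅛)*2*(-2 - 5)))*(-34) = (19 + (-½ + (⅛)*2*(-7)))*(-34) = (19 + (-½ - 7/4))*(-34) = (19 - 9/4)*(-34) = (67/4)*(-34) = -1139/2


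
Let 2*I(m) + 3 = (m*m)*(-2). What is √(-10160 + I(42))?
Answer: I*√47702/2 ≈ 109.2*I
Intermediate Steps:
I(m) = -3/2 - m² (I(m) = -3/2 + ((m*m)*(-2))/2 = -3/2 + (m²*(-2))/2 = -3/2 + (-2*m²)/2 = -3/2 - m²)
√(-10160 + I(42)) = √(-10160 + (-3/2 - 1*42²)) = √(-10160 + (-3/2 - 1*1764)) = √(-10160 + (-3/2 - 1764)) = √(-10160 - 3531/2) = √(-23851/2) = I*√47702/2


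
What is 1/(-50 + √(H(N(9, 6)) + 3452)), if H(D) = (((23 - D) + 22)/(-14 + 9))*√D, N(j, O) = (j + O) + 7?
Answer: -1/(50 - √(3452 - 23*√22/5)) ≈ 0.11669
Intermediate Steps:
N(j, O) = 7 + O + j (N(j, O) = (O + j) + 7 = 7 + O + j)
H(D) = √D*(-9 + D/5) (H(D) = ((45 - D)/(-5))*√D = ((45 - D)*(-⅕))*√D = (-9 + D/5)*√D = √D*(-9 + D/5))
1/(-50 + √(H(N(9, 6)) + 3452)) = 1/(-50 + √(√(7 + 6 + 9)*(-45 + (7 + 6 + 9))/5 + 3452)) = 1/(-50 + √(√22*(-45 + 22)/5 + 3452)) = 1/(-50 + √((⅕)*√22*(-23) + 3452)) = 1/(-50 + √(-23*√22/5 + 3452)) = 1/(-50 + √(3452 - 23*√22/5))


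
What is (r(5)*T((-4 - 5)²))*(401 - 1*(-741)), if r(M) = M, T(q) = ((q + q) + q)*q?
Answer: 112389930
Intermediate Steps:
T(q) = 3*q² (T(q) = (2*q + q)*q = (3*q)*q = 3*q²)
(r(5)*T((-4 - 5)²))*(401 - 1*(-741)) = (5*(3*((-4 - 5)²)²))*(401 - 1*(-741)) = (5*(3*((-9)²)²))*(401 + 741) = (5*(3*81²))*1142 = (5*(3*6561))*1142 = (5*19683)*1142 = 98415*1142 = 112389930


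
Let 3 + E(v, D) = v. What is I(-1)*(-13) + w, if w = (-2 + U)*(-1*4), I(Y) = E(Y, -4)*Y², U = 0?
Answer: 60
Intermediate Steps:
E(v, D) = -3 + v
I(Y) = Y²*(-3 + Y) (I(Y) = (-3 + Y)*Y² = Y²*(-3 + Y))
w = 8 (w = (-2 + 0)*(-1*4) = -2*(-4) = 8)
I(-1)*(-13) + w = ((-1)²*(-3 - 1))*(-13) + 8 = (1*(-4))*(-13) + 8 = -4*(-13) + 8 = 52 + 8 = 60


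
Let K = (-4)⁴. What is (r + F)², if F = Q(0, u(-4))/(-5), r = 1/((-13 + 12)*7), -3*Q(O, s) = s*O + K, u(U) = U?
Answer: 3157729/11025 ≈ 286.42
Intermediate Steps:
K = 256
Q(O, s) = -256/3 - O*s/3 (Q(O, s) = -(s*O + 256)/3 = -(O*s + 256)/3 = -(256 + O*s)/3 = -256/3 - O*s/3)
r = -⅐ (r = (⅐)/(-1) = -1*⅐ = -⅐ ≈ -0.14286)
F = 256/15 (F = (-256/3 - ⅓*0*(-4))/(-5) = (-256/3 + 0)*(-⅕) = -256/3*(-⅕) = 256/15 ≈ 17.067)
(r + F)² = (-⅐ + 256/15)² = (1777/105)² = 3157729/11025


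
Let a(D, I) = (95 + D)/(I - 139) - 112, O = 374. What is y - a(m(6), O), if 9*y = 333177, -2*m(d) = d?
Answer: 26177549/705 ≈ 37131.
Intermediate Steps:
m(d) = -d/2
y = 111059/3 (y = (⅑)*333177 = 111059/3 ≈ 37020.)
a(D, I) = -112 + (95 + D)/(-139 + I) (a(D, I) = (95 + D)/(-139 + I) - 112 = -112 + (95 + D)/(-139 + I))
y - a(m(6), O) = 111059/3 - (15663 - ½*6 - 112*374)/(-139 + 374) = 111059/3 - (15663 - 3 - 41888)/235 = 111059/3 - (-26228)/235 = 111059/3 - 1*(-26228/235) = 111059/3 + 26228/235 = 26177549/705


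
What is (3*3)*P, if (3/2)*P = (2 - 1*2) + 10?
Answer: 60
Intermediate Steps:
P = 20/3 (P = 2*((2 - 1*2) + 10)/3 = 2*((2 - 2) + 10)/3 = 2*(0 + 10)/3 = (⅔)*10 = 20/3 ≈ 6.6667)
(3*3)*P = (3*3)*(20/3) = 9*(20/3) = 60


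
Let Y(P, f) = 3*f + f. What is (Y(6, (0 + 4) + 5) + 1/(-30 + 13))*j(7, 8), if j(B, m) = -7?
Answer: -4277/17 ≈ -251.59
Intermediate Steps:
Y(P, f) = 4*f
(Y(6, (0 + 4) + 5) + 1/(-30 + 13))*j(7, 8) = (4*((0 + 4) + 5) + 1/(-30 + 13))*(-7) = (4*(4 + 5) + 1/(-17))*(-7) = (4*9 - 1/17)*(-7) = (36 - 1/17)*(-7) = (611/17)*(-7) = -4277/17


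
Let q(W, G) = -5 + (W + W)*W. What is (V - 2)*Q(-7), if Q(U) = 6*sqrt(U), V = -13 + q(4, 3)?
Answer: 72*I*sqrt(7) ≈ 190.49*I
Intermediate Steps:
q(W, G) = -5 + 2*W**2 (q(W, G) = -5 + (2*W)*W = -5 + 2*W**2)
V = 14 (V = -13 + (-5 + 2*4**2) = -13 + (-5 + 2*16) = -13 + (-5 + 32) = -13 + 27 = 14)
(V - 2)*Q(-7) = (14 - 2)*(6*sqrt(-7)) = 12*(6*(I*sqrt(7))) = 12*(6*I*sqrt(7)) = 72*I*sqrt(7)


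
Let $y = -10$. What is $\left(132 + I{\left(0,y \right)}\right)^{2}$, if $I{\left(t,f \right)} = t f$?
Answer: $17424$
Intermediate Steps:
$I{\left(t,f \right)} = f t$
$\left(132 + I{\left(0,y \right)}\right)^{2} = \left(132 - 0\right)^{2} = \left(132 + 0\right)^{2} = 132^{2} = 17424$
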